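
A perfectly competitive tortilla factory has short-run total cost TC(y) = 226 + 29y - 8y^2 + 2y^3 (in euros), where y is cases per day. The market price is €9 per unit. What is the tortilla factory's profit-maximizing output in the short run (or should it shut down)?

Shut down

Strip out fixed cost: VC = 29y - 8y^2 + 2y^3. Then AVC = 29 - 8y + 2y^2 and MC = 29 - 16y + 6y^2.
AVC hits its minimum where MC = AVC, at y = 2, giving min AVC = 29 - 8·2 + 2·2^2 = €21.
With P < min AVC (€9 < €21), every unit sold adds to the loss.
The firm minimizes its loss by shutting down and losing only its fixed cost of €226.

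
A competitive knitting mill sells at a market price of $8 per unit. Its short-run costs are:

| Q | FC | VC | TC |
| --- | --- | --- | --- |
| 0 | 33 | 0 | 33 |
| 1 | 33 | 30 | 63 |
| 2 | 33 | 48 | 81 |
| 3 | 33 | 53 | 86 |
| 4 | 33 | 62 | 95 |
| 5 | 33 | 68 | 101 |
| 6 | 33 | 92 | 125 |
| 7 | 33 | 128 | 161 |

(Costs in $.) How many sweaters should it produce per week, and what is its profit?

Q = 0 (shut down); profit = -$33

Compute π = P·Q − TC at each output: Q=0: -33; Q=1: -55; Q=2: -65; Q=3: -62; Q=4: -63; Q=5: -61; Q=6: -77; Q=7: -105.
Profit is highest at Q = 0. Equivalently, the lowest AVC in the table is 68/5 ≈ $13.60 at Q = 5, and P = $8 falls below it — price never covers variable cost, so the firm shuts down and loses only its fixed cost.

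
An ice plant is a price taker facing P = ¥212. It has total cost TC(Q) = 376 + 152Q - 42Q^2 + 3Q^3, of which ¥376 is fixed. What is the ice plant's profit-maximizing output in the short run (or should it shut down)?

Produce at Q = 10

From TC, MC = TC'(Q) = 152 - 84Q + 9Q^2 and AVC = VC/Q = 152 - 42Q + 3Q^2.
The AVC parabola has its vertex at Q = 42/6 = 7, where AVC = 152 - 42·7 + 3·7^2 = ¥5.
P = ¥212 exceeds min AVC = ¥5, so the firm stays open.
Set P = MC: 212 = 152 - 84Q + 9Q^2 → -60 - 84Q + 9Q^2 = 0. The roots are Q = -2/3 and Q = 10; the profit-maximizing output is on the rising part of MC, so Q* = 10.
Check: AVC at Q = 10 is ¥32 ≤ P, so revenue covers variable cost.
Profit = P·Q − TC = 212·10 − 696 = ¥1424.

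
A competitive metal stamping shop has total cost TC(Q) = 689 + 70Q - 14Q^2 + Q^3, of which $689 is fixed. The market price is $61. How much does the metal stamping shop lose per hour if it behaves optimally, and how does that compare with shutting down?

AVC = 70 - 14Q + Q^2; min AVC = $21 at Q = 7. Since P = $61 ≥ min AVC, the firm produces.
With MC = 70 - 28Q + 3Q^2, P = MC on the upward-sloping part at Q* = 9.
TR = 61·9 = 549. TC = 689 + 225 = 914. Profit = 549 − 914 = -$365.
Shutting down would mean losing the fixed cost of $689, so operating at a loss of $365 is better by $324.

Profit = -$365 at Q = 9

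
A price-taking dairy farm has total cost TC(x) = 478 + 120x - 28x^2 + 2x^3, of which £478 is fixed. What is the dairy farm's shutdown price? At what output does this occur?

The shutdown price is the minimum of AVC. VC = 120x - 28x^2 + 2x^3, so AVC = 120 - 28x + 2x^2.
dAVC/dx = -28 + 4x = 0 gives x = 7. min AVC = 120 - 28·7 + 2·7^2 = 22.
For P < £22 the firm produces nothing.

£22 per unit, at x = 7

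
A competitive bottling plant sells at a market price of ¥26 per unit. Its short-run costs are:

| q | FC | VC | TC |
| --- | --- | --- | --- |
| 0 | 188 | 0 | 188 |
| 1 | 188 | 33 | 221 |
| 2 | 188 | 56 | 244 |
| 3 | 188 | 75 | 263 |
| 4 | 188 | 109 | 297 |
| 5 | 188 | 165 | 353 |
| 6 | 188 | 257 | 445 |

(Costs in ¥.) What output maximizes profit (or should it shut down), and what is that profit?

Profit at each row (π = 26q − TC): q=0: -188; q=1: -195; q=2: -192; q=3: -185; q=4: -193; q=5: -223; q=6: -289.
Profit is maximized at q = 3. AVC there is 75/3 = ¥25 ≤ P, so producing beats shutting down (which would give -¥188).

q = 3; profit = -¥185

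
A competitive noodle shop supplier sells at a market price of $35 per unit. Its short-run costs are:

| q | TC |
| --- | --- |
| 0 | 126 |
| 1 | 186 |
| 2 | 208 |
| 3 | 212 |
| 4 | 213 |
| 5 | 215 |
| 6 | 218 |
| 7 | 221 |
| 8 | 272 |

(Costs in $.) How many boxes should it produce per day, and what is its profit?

q = 7; profit = $24

Tabulate TR − TC: q=0: -126; q=1: -151; q=2: -138; q=3: -107; q=4: -73; q=5: -40; q=6: -8; q=7: 24; q=8: 8.
Profit is maximized at q = 7. AVC there is 95/7 = $13.57 ≤ P, so producing beats shutting down (which would give -$126).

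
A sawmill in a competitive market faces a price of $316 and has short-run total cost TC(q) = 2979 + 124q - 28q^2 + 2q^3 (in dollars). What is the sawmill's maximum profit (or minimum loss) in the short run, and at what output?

AVC = 124 - 28q + 2q^2; min AVC = $26 at q = 7. Since P = $316 ≥ min AVC, the firm produces.
With MC = 124 - 56q + 6q^2, P = MC on the upward-sloping part at q* = 12.
TR = 316·12 = 3792. TC = 2979 + 912 = 3891. Profit = 3792 − 3891 = -$99.
That loss of $99 beats the $2979 the firm would lose by shutting down; producing recovers $2880 of fixed cost.

Profit = -$99 at q = 12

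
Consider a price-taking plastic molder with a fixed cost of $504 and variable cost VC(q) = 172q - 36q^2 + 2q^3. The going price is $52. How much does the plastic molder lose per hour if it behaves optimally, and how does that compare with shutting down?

Profit = -$104 at q = 10

AVC = 172 - 36q + 2q^2 has its minimum $10 at q = 9; price $52 clears that bar, so the firm operates.
With MC = 172 - 72q + 6q^2, P = MC on the upward-sloping part at q* = 10.
TR = 52·10 = 520. TC = 504 + 120 = 624. Profit = 520 − 624 = -$104.
That loss of $104 beats the $504 the firm would lose by shutting down; producing recovers $400 of fixed cost.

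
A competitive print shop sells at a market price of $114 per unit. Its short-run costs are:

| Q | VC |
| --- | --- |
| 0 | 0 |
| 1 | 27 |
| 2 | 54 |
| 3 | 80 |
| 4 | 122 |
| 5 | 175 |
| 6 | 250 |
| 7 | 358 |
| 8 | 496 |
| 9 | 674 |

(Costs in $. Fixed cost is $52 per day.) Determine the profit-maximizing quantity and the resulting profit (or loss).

Q = 7; profit = $388

Profit at each row (π = 114Q − TC): Q=0: -52; Q=1: 35; Q=2: 122; Q=3: 210; Q=4: 282; Q=5: 343; Q=6: 382; Q=7: 388; Q=8: 364; Q=9: 300.
Profit is maximized at Q = 7. AVC there is 358/7 = $51.14 ≤ P, so producing beats shutting down (which would give -$52).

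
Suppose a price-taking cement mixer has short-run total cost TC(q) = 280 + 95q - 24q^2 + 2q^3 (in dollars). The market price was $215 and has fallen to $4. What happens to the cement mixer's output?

Output falls from 10 to 0 (the firm shuts down)

AVC = 95 - 24q + 2q^2, minimized at q = 6 where min AVC = $23. MC = 95 - 48q + 6q^2.
With P = $215 above the shutdown price, P = MC gives q = 10.
At P = $4 < min AVC = $23, price no longer covers variable cost at any output, so the firm shuts down: q = 0.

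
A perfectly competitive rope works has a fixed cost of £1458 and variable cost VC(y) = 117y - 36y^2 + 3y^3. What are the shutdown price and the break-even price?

Shutdown price = min AVC. AVC = 117 - 36y + 3y^2, with vertex at y = 6 and minimum £9.
ATC = 1458/y + 117 - 36y + 3y^2. Setting dATC/dy = −1458/y^2 − 36 + 6y = 0 gives y = 9 (since 6·9^3 − 36·9^2 = 1458).
min ATC = 1458/9 + 117 − 36·9 + 3·9^2 = £198. That is the break-even price.
Between these two prices the firm operates at a loss; above £198 it earns a profit.

Shutdown price = £9; break-even price = £198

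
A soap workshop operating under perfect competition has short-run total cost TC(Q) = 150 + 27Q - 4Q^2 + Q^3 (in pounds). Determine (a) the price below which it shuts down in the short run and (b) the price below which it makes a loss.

Shutdown price = £23; break-even price = £62

Shutdown price = min AVC. AVC = 27 - 4Q + Q^2, with vertex at Q = 2 and minimum £23.
ATC = 150/Q + 27 - 4Q + Q^2. Setting dATC/dQ = −150/Q^2 − 4 + 2Q = 0 gives Q = 5 (since 2·5^3 − 4·5^2 = 150).
min ATC = 150/5 + 27 − 4·5 + 5^2 = £62. That is the break-even price.
For £23 ≤ P < £62 the firm produces at a loss; below £23 it shuts down.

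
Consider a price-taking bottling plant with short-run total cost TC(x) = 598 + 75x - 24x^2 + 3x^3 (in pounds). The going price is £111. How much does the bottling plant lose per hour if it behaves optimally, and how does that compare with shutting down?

Profit = -£166 at x = 6

AVC = 75 - 24x + 3x^2 has its minimum £27 at x = 4; price £111 clears that bar, so the firm operates.
MC = 75 - 48x + 9x^2. Setting P = MC and taking the root on the rising branch gives x* = 6.
TR = 111·6 = 666. TC = 598 + 234 = 832. Profit = 666 − 832 = -£166.
By producing, the firm covers all variable cost plus £432 of fixed cost; shutting down would lose the full £598.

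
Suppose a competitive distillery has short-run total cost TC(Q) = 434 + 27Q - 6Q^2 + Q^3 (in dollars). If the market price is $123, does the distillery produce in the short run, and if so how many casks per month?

Variable cost is VC = 27Q - 6Q^2 + Q^3, so AVC = VC/Q = 27 - 6Q + Q^2 and MC = dTC/dQ = 27 - 12Q + 3Q^2.
The AVC parabola has its vertex at Q = 6/2 = 3, where AVC = 27 - 6·3 + 3^2 = $18.
Since P = $123 ≥ min AVC = $18, price covers variable cost and the firm should produce.
Solving P = MC: -96 - 12Q + 3Q^2 = 0 ⇒ Q = -4 or 8. On the upward-sloping branch, Q* = 8.
Check: AVC at Q = 8 is $43 ≤ P, so revenue covers variable cost.
Profit = P·Q − TC = 123·8 − 778 = $206.

Produce at Q = 8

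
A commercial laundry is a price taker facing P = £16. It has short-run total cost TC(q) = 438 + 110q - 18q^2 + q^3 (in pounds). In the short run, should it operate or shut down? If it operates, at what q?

Shut down

From TC, MC = TC'(q) = 110 - 36q + 3q^2 and AVC = VC/q = 110 - 18q + q^2.
AVC is minimized where dAVC/dq = -18 + 2q = 0, at q = 9; min AVC = 110 - 18·9 + 9^2 = £29.
P = £16 lies below min AVC = £29; no output level covers variable cost.
Best response: produce nothing and absorb the £438 fixed cost.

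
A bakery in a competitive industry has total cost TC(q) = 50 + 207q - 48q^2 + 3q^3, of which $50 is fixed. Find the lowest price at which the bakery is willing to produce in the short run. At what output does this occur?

Short-run supply begins at min AVC. From VC = 207q - 48q^2 + 3q^3, AVC = 207 - 48q + 3q^2.
At the minimum of AVC, MC = AVC. MC = 207 - 96q + 9q^2; setting MC = AVC gives 6q^2 - 48q = 0, so q = 8. min AVC = 15.
For P < $15 the firm produces nothing.

$15 per unit, at q = 8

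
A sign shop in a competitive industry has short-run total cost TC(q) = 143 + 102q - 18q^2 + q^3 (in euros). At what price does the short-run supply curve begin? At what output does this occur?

The shutdown price is the minimum of AVC. VC = 102q - 18q^2 + q^3, so AVC = 102 - 18q + q^2.
dAVC/dq = -18 + 2q = 0 gives q = 9. min AVC = 102 - 18·9 + 9^2 = 21.
So the shutdown price is €21.

€21 per unit, at q = 9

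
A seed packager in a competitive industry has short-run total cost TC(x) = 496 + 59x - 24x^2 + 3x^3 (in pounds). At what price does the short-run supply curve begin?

£11 per unit

The firm shuts down when price falls below the minimum of average variable cost. AVC = VC/x = 59 - 24x + 3x^2.
At the minimum of AVC, MC = AVC. MC = 59 - 48x + 9x^2; setting MC = AVC gives 6x^2 - 24x = 0, so x = 4. min AVC = 11.
The firm shuts down for any P below £11.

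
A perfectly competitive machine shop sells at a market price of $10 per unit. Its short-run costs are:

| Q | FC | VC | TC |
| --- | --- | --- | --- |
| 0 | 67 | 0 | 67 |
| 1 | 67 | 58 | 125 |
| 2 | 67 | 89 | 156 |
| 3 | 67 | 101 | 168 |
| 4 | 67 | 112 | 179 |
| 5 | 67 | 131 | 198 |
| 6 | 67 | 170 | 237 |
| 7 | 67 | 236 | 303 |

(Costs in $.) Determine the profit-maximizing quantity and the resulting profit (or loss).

Q = 0 (shut down); profit = -$67

Compute π = P·Q − TC at each output: Q=0: -67; Q=1: -115; Q=2: -136; Q=3: -138; Q=4: -139; Q=5: -148; Q=6: -177; Q=7: -233.
Profit is highest at Q = 0. Equivalently, the lowest AVC in the table is 131/5 ≈ $26.20 at Q = 5, and P = $10 falls below it — price never covers variable cost, so the firm shuts down and loses only its fixed cost.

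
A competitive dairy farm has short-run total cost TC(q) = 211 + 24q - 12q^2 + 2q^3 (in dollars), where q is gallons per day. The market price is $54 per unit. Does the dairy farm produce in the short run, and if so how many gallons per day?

Variable cost is VC = 24q - 12q^2 + 2q^3, so AVC = VC/q = 24 - 12q + 2q^2 and MC = dTC/dq = 24 - 24q + 6q^2.
The AVC parabola has its vertex at q = 12/4 = 3, where AVC = 24 - 12·3 + 2·3^2 = $6.
P = $54 exceeds min AVC = $6, so the firm stays open.
P = MC gives -30 - 24q + 6q^2 = 0, with roots -1 and 5. Take the larger (rising MC): q* = 5.
Check: AVC at q = 5 is $14 ≤ P, so revenue covers variable cost.
Profit = P·q − TC = 54·5 − 281 = -$11, a loss, but smaller than the $211 fixed cost the firm would lose by shutting down.

Produce at q = 5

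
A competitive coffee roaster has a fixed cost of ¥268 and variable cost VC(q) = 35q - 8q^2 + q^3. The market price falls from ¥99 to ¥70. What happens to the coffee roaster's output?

Output falls from 8 to 7

MC = 35 - 16q + 3q^2; the shutdown threshold is min AVC = ¥19 (at q = 4).
At P = ¥99 ≥ min AVC, set P = MC on the rising branch: q = 8.
At P = ¥70 ≥ min AVC, set P = MC: q = 7. The firm stays open but cuts output.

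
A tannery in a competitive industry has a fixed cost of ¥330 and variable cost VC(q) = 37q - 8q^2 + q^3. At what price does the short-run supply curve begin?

¥21 per unit

The firm shuts down when price falls below the minimum of average variable cost. AVC = VC/q = 37 - 8q + q^2.
dAVC/dq = -8 + 2q = 0 gives q = 4. min AVC = 37 - 8·4 + 4^2 = 21.
For P < ¥21 the firm produces nothing.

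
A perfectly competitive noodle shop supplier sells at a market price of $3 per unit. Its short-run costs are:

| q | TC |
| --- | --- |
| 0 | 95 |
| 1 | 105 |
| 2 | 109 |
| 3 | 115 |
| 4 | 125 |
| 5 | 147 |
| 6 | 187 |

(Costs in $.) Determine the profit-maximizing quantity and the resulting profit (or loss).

Compute π = P·q − TC at each output: q=0: -95; q=1: -102; q=2: -103; q=3: -106; q=4: -113; q=5: -132; q=6: -169.
Profit is highest at q = 0. Equivalently, the lowest AVC in the table is 20/3 ≈ $6.67 at q = 3, and P = $3 falls below it — price never covers variable cost, so the firm shuts down and loses only its fixed cost.

q = 0 (shut down); profit = -$95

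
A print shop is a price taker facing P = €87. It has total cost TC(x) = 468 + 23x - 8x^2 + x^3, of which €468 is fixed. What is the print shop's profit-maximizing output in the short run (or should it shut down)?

Strip out fixed cost: VC = 23x - 8x^2 + x^3. Then AVC = 23 - 8x + x^2 and MC = 23 - 16x + 3x^2.
AVC hits its minimum where MC = AVC, at x = 4, giving min AVC = 23 - 8·4 + 4^2 = €7.
Since P = €87 ≥ min AVC = €7, price covers variable cost and the firm should produce.
Set P = MC: 87 = 23 - 16x + 3x^2 → -64 - 16x + 3x^2 = 0. The roots are x = -8/3 and x = 8; the profit-maximizing output is on the rising part of MC, so x* = 8.
Check: AVC at x = 8 is €23 ≤ P, so revenue covers variable cost.
Profit = P·x − TC = 87·8 − 652 = €44.

Produce at x = 8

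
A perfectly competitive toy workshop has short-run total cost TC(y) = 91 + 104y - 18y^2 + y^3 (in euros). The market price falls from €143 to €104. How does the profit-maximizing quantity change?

MC = 104 - 36y + 3y^2; the shutdown threshold is min AVC = €23 (at y = 9).
At P = €143 ≥ min AVC, set P = MC on the rising branch: y = 13.
At P = €104 ≥ min AVC, set P = MC: y = 12. The firm stays open but cuts output.

Output falls from 13 to 12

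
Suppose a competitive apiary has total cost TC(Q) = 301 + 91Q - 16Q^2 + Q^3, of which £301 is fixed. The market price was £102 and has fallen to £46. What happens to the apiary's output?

MC = 91 - 32Q + 3Q^2; the shutdown threshold is min AVC = £27 (at Q = 8).
With P = £102 above the shutdown price, P = MC gives Q = 11.
At P = £46 ≥ min AVC, set P = MC: Q = 9. The firm stays open but cuts output.

Output falls from 11 to 9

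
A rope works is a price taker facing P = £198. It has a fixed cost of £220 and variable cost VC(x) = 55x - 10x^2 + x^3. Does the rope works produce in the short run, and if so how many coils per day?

Strip out fixed cost: VC = 55x - 10x^2 + x^3. Then AVC = 55 - 10x + x^2 and MC = 55 - 20x + 3x^2.
The AVC parabola has its vertex at x = 10/2 = 5, where AVC = 55 - 10·5 + 5^2 = £30.
Because £198 ≥ £30, revenue can cover variable cost; the firm operates.
Set P = MC: 198 = 55 - 20x + 3x^2 → -143 - 20x + 3x^2 = 0. The roots are x = -13/3 and x = 11; the profit-maximizing output is on the rising part of MC, so x* = 11.
Check: AVC at x = 11 is £66 ≤ P, so revenue covers variable cost.
Profit = P·x − TC = 198·11 − 946 = £1232.

Produce at x = 11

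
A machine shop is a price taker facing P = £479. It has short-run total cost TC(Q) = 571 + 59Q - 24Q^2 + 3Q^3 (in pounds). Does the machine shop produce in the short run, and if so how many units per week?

Produce at Q = 10

From TC, MC = TC'(Q) = 59 - 48Q + 9Q^2 and AVC = VC/Q = 59 - 24Q + 3Q^2.
The AVC parabola has its vertex at Q = 24/6 = 4, where AVC = 59 - 24·4 + 3·4^2 = £11.
Since P = £479 ≥ min AVC = £11, price covers variable cost and the firm should produce.
Solving P = MC: -420 - 48Q + 9Q^2 = 0 ⇒ Q = -14/3 or 10. On the upward-sloping branch, Q* = 10.
Check: AVC at Q = 10 is £119 ≤ P, so revenue covers variable cost.
Profit = P·Q − TC = 479·10 − 1761 = £3029.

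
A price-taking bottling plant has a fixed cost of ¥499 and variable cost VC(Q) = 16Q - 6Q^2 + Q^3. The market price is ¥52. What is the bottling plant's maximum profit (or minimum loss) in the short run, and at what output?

AVC = 16 - 6Q + Q^2; min AVC = ¥7 at Q = 3. Since P = ¥52 ≥ min AVC, the firm produces.
With MC = 16 - 12Q + 3Q^2, P = MC on the upward-sloping part at Q* = 6.
TR = 52·6 = 312. TC = 499 + 96 = 595. Profit = 312 − 595 = -¥283.
Shutting down would mean losing the fixed cost of ¥499, so operating at a loss of ¥283 is better by ¥216.

Profit = -¥283 at Q = 6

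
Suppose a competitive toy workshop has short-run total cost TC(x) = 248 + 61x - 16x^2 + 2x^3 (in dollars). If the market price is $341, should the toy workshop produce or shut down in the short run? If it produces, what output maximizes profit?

Variable cost is VC = 61x - 16x^2 + 2x^3, so AVC = VC/x = 61 - 16x + 2x^2 and MC = dTC/dx = 61 - 32x + 6x^2.
AVC hits its minimum where MC = AVC, at x = 4, giving min AVC = 61 - 16·4 + 2·4^2 = $29.
Since P = $341 ≥ min AVC = $29, price covers variable cost and the firm should produce.
Set P = MC: 341 = 61 - 32x + 6x^2 → -280 - 32x + 6x^2 = 0. The roots are x = -14/3 and x = 10; the profit-maximizing output is on the rising part of MC, so x* = 10.
Check: AVC at x = 10 is $101 ≤ P, so revenue covers variable cost.
Profit = P·x − TC = 341·10 − 1258 = $2152.

Produce at x = 10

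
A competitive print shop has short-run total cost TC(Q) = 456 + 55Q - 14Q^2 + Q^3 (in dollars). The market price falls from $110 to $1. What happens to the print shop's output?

AVC = 55 - 14Q + Q^2, minimized at Q = 7 where min AVC = $6. MC = 55 - 28Q + 3Q^2.
With P = $110 above the shutdown price, P = MC gives Q = 11.
At P = $1 < min AVC = $6, price no longer covers variable cost at any output, so the firm shuts down: Q = 0.

Output falls from 11 to 0 (the firm shuts down)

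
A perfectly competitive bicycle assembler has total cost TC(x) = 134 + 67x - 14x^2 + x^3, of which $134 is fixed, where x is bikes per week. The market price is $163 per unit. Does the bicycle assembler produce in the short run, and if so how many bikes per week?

Produce at x = 12

Strip out fixed cost: VC = 67x - 14x^2 + x^3. Then AVC = 67 - 14x + x^2 and MC = 67 - 28x + 3x^2.
AVC hits its minimum where MC = AVC, at x = 7, giving min AVC = 67 - 14·7 + 7^2 = $18.
P = $163 exceeds min AVC = $18, so the firm stays open.
P = MC gives -96 - 28x + 3x^2 = 0, with roots -8/3 and 12. Take the larger (rising MC): x* = 12.
Check: AVC at x = 12 is $43 ≤ P, so revenue covers variable cost.
Profit = P·x − TC = 163·12 − 650 = $1306.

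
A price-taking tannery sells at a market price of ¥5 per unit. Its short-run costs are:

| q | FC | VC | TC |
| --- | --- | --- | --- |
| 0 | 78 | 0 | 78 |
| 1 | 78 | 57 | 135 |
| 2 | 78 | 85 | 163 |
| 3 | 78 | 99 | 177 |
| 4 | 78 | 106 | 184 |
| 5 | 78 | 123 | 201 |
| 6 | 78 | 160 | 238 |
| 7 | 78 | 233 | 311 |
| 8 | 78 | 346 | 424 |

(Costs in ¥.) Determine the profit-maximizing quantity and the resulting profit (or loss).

q = 0 (shut down); profit = -¥78

Profit at each row (π = 5q − TC): q=0: -78; q=1: -130; q=2: -153; q=3: -162; q=4: -164; q=5: -176; q=6: -208; q=7: -276; q=8: -384.
Profit is highest at q = 0. Equivalently, the lowest AVC in the table is 123/5 ≈ ¥24.60 at q = 5, and P = ¥5 falls below it — price never covers variable cost, so the firm shuts down and loses only its fixed cost.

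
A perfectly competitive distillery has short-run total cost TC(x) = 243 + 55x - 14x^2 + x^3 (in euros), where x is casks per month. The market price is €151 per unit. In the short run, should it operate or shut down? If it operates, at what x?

Produce at x = 12

Strip out fixed cost: VC = 55x - 14x^2 + x^3. Then AVC = 55 - 14x + x^2 and MC = 55 - 28x + 3x^2.
AVC is minimized where dAVC/dx = -14 + 2x = 0, at x = 7; min AVC = 55 - 14·7 + 7^2 = €6.
P = €151 exceeds min AVC = €6, so the firm stays open.
P = MC gives -96 - 28x + 3x^2 = 0, with roots -8/3 and 12. Take the larger (rising MC): x* = 12.
Check: AVC at x = 12 is €31 ≤ P, so revenue covers variable cost.
Profit = P·x − TC = 151·12 − 615 = €1197.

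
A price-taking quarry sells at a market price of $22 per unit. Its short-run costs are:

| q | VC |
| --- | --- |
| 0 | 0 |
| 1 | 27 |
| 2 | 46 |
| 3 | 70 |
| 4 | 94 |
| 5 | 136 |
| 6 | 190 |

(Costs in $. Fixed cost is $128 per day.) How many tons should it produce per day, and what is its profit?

q = 0 (shut down); profit = -$128

Profit at each row (π = 22q − TC): q=0: -128; q=1: -133; q=2: -130; q=3: -132; q=4: -134; q=5: -154; q=6: -186.
Profit is highest at q = 0. Equivalently, the lowest AVC in the table is 46/2 ≈ $23 at q = 2, and P = $22 falls below it — price never covers variable cost, so the firm shuts down and loses only its fixed cost.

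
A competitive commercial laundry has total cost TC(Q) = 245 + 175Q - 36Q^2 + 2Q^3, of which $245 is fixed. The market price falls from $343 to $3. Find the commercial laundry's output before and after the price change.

Output falls from 14 to 0 (the firm shuts down)

MC = 175 - 72Q + 6Q^2; the shutdown threshold is min AVC = $13 (at Q = 9).
With P = $343 above the shutdown price, P = MC gives Q = 14.
At P = $3 < min AVC = $13, price no longer covers variable cost at any output, so the firm shuts down: Q = 0.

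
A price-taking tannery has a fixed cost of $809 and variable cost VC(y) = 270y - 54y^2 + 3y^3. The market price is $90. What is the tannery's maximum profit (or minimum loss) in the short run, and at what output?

AVC = 270 - 54y + 3y^2; min AVC = $27 at y = 9. Since P = $90 ≥ min AVC, the firm produces.
With MC = 270 - 108y + 9y^2, P = MC on the upward-sloping part at y* = 10.
TR = 90·10 = 900. TC = 809 + 300 = 1109. Profit = 900 − 1109 = -$209.
That loss of $209 beats the $809 the firm would lose by shutting down; producing recovers $600 of fixed cost.

Profit = -$209 at y = 10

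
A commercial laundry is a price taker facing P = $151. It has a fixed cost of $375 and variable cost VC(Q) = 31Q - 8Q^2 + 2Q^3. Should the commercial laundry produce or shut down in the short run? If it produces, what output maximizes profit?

From TC, MC = TC'(Q) = 31 - 16Q + 6Q^2 and AVC = VC/Q = 31 - 8Q + 2Q^2.
AVC hits its minimum where MC = AVC, at Q = 2, giving min AVC = 31 - 8·2 + 2·2^2 = $23.
P = $151 exceeds min AVC = $23, so the firm stays open.
P = MC gives -120 - 16Q + 6Q^2 = 0, with roots -10/3 and 6. Take the larger (rising MC): Q* = 6.
Check: AVC at Q = 6 is $55 ≤ P, so revenue covers variable cost.
Profit = P·Q − TC = 151·6 − 705 = $201.

Produce at Q = 6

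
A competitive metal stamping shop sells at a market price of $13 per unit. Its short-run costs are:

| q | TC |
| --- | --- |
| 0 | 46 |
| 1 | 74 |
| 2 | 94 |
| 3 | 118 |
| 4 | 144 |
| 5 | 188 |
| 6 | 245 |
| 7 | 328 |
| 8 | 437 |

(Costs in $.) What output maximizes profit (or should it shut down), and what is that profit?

q = 0 (shut down); profit = -$46

Profit at each row (π = 13q − TC): q=0: -46; q=1: -61; q=2: -68; q=3: -79; q=4: -92; q=5: -123; q=6: -167; q=7: -237; q=8: -333.
Profit is highest at q = 0. Equivalently, the lowest AVC in the table is 48/2 ≈ $24 at q = 2, and P = $13 falls below it — price never covers variable cost, so the firm shuts down and loses only its fixed cost.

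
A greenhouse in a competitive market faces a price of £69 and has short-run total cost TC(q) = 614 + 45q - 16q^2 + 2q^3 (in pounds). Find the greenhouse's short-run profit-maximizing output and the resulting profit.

Profit = -£326 at q = 6

AVC = 45 - 16q + 2q^2; min AVC = £13 at q = 4. Since P = £69 ≥ min AVC, the firm produces.
MC = 45 - 32q + 6q^2. Setting P = MC and taking the root on the rising branch gives q* = 6.
TR = 69·6 = 414. TC = 614 + 126 = 740. Profit = 414 − 740 = -£326.
Shutting down would mean losing the fixed cost of £614, so operating at a loss of £326 is better by £288.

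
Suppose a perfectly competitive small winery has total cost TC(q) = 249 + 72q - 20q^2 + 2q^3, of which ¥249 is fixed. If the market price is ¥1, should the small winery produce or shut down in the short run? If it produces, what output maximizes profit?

Shut down

Strip out fixed cost: VC = 72q - 20q^2 + 2q^3. Then AVC = 72 - 20q + 2q^2 and MC = 72 - 40q + 6q^2.
AVC is minimized where dAVC/dq = -20 + 4q = 0, at q = 5; min AVC = 72 - 20·5 + 2·5^2 = ¥22.
P = ¥1 lies below min AVC = ¥22; no output level covers variable cost.
The firm minimizes its loss by shutting down and losing only its fixed cost of ¥249.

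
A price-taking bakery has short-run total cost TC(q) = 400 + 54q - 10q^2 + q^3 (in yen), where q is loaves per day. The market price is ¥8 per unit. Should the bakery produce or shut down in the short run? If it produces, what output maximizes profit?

Shut down

Strip out fixed cost: VC = 54q - 10q^2 + q^3. Then AVC = 54 - 10q + q^2 and MC = 54 - 20q + 3q^2.
AVC is minimized where dAVC/dq = -10 + 2q = 0, at q = 5; min AVC = 54 - 10·5 + 5^2 = ¥29.
Since P = ¥8 < min AVC = ¥29, price fails to cover variable cost at any output.
Best response: produce nothing and absorb the ¥400 fixed cost.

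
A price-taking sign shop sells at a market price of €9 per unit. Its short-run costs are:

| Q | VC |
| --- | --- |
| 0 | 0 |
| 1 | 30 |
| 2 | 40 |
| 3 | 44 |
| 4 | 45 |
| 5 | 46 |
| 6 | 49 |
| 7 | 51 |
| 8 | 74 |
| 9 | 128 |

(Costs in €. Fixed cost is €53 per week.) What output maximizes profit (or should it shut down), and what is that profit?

Tabulate TR − TC: Q=0: -53; Q=1: -74; Q=2: -75; Q=3: -70; Q=4: -62; Q=5: -54; Q=6: -48; Q=7: -41; Q=8: -55; Q=9: -100.
Profit is maximized at Q = 7. AVC there is 51/7 = €7.29 ≤ P, so producing beats shutting down (which would give -€53).

Q = 7; profit = -€41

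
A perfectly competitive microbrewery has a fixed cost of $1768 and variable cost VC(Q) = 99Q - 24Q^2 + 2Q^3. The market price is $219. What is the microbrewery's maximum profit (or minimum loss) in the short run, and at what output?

Profit = -$168 at Q = 10

AVC = 99 - 24Q + 2Q^2 has its minimum $27 at Q = 6; price $219 clears that bar, so the firm operates.
MC = 99 - 48Q + 6Q^2. Setting P = MC and taking the root on the rising branch gives Q* = 10.
TR = 219·10 = 2190. TC = 1768 + 590 = 2358. Profit = 2190 − 2358 = -$168.
Shutting down would mean losing the fixed cost of $1768, so operating at a loss of $168 is better by $1600.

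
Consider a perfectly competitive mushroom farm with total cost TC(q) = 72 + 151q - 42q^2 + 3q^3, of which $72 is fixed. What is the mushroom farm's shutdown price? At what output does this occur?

The firm shuts down when price falls below the minimum of average variable cost. AVC = VC/q = 151 - 42q + 3q^2.
At the minimum of AVC, MC = AVC. MC = 151 - 84q + 9q^2; setting MC = AVC gives 6q^2 - 42q = 0, so q = 7. min AVC = 4.
So the shutdown price is $4.

$4 per unit, at q = 7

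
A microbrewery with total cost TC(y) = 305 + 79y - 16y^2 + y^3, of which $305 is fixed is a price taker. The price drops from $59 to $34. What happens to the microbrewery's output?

Output falls from 10 to 9

MC = 79 - 32y + 3y^2; the shutdown threshold is min AVC = $15 (at y = 8).
With P = $59 above the shutdown price, P = MC gives y = 10.
At P = $34 ≥ min AVC, set P = MC: y = 9. The firm stays open but cuts output.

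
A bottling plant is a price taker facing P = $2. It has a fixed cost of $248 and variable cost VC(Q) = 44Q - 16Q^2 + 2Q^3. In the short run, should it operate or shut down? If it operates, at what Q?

Shut down

Strip out fixed cost: VC = 44Q - 16Q^2 + 2Q^3. Then AVC = 44 - 16Q + 2Q^2 and MC = 44 - 32Q + 6Q^2.
AVC hits its minimum where MC = AVC, at Q = 4, giving min AVC = 44 - 16·4 + 2·4^2 = $12.
With P < min AVC ($2 < $12), every unit sold adds to the loss.
Shutting down limits the loss to fixed cost, $248.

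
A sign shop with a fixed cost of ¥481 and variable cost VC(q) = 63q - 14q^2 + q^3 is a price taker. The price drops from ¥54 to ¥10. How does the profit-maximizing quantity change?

AVC = 63 - 14q + q^2, minimized at q = 7 where min AVC = ¥14. MC = 63 - 28q + 3q^2.
At P = ¥54 ≥ min AVC, set P = MC on the rising branch: q = 9.
At P = ¥10 < min AVC = ¥14, price no longer covers variable cost at any output, so the firm shuts down: q = 0.

Output falls from 9 to 0 (the firm shuts down)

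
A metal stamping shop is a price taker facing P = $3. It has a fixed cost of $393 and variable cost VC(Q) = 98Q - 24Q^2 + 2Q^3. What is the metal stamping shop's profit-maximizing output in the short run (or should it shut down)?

Shut down

From TC, MC = TC'(Q) = 98 - 48Q + 6Q^2 and AVC = VC/Q = 98 - 24Q + 2Q^2.
AVC is minimized where dAVC/dQ = -24 + 4Q = 0, at Q = 6; min AVC = 98 - 24·6 + 2·6^2 = $26.
P = $3 lies below min AVC = $26; no output level covers variable cost.
Best response: produce nothing and absorb the $393 fixed cost.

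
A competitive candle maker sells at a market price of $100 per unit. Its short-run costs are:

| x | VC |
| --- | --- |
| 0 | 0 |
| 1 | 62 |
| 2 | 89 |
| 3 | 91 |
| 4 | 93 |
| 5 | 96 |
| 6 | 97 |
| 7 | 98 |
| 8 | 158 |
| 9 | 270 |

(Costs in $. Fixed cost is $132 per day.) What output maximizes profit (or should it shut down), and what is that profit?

x = 8; profit = $510

Tabulate TR − TC: x=0: -132; x=1: -94; x=2: -21; x=3: 77; x=4: 175; x=5: 272; x=6: 371; x=7: 470; x=8: 510; x=9: 498.
Profit is maximized at x = 8. AVC there is 158/8 = $19.75 ≤ P, so producing beats shutting down (which would give -$132).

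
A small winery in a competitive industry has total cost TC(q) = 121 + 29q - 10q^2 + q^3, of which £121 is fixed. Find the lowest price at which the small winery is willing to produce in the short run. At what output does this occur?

£4 per unit, at q = 5

Short-run supply begins at min AVC. From VC = 29q - 10q^2 + q^3, AVC = 29 - 10q + q^2.
At the minimum of AVC, MC = AVC. MC = 29 - 20q + 3q^2; setting MC = AVC gives 2q^2 - 10q = 0, so q = 5. min AVC = 4.
The firm shuts down for any P below £4.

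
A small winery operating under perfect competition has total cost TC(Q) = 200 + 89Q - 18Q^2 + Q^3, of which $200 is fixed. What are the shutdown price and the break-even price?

AVC = 89 - 18Q + Q^2; minimized at Q = 9, giving min AVC = $8. That is the shutdown price.
ATC = 200/Q + 89 - 18Q + Q^2. Setting dATC/dQ = −200/Q^2 − 18 + 2Q = 0 gives Q = 10 (since 2·10^3 − 18·10^2 = 200).
min ATC = 200/10 + 89 − 18·10 + 10^2 = $29. That is the break-even price.
For $8 ≤ P < $29 the firm produces at a loss; below $8 it shuts down.

Shutdown price = $8; break-even price = $29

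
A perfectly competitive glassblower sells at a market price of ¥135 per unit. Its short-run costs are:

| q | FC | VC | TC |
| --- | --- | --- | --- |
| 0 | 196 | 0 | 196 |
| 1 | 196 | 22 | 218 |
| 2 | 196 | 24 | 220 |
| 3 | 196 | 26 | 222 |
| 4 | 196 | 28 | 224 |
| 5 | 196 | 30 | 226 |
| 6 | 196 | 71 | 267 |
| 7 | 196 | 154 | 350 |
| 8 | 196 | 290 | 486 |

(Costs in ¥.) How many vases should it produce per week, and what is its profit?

Profit at each row (π = 135q − TC): q=0: -196; q=1: -83; q=2: 50; q=3: 183; q=4: 316; q=5: 449; q=6: 543; q=7: 595; q=8: 594.
Profit is maximized at q = 7. AVC there is 154/7 = ¥22 ≤ P, so producing beats shutting down (which would give -¥196).

q = 7; profit = ¥595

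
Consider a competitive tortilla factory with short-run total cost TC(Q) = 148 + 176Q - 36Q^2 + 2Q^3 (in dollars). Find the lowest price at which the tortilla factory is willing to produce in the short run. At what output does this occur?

$14 per unit, at Q = 9

Short-run supply begins at min AVC. From VC = 176Q - 36Q^2 + 2Q^3, AVC = 176 - 36Q + 2Q^2.
dAVC/dQ = -36 + 4Q = 0 gives Q = 9. min AVC = 176 - 36·9 + 2·9^2 = 14.
For P < $14 the firm produces nothing.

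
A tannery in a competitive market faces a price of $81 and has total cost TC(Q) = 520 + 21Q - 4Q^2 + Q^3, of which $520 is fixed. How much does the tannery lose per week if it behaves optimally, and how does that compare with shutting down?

Profit = -$232 at Q = 6

AVC = 21 - 4Q + Q^2; min AVC = $17 at Q = 2. Since P = $81 ≥ min AVC, the firm produces.
With MC = 21 - 8Q + 3Q^2, P = MC on the upward-sloping part at Q* = 6.
TR = 81·6 = 486. TC = 520 + 198 = 718. Profit = 486 − 718 = -$232.
That loss of $232 beats the $520 the firm would lose by shutting down; producing recovers $288 of fixed cost.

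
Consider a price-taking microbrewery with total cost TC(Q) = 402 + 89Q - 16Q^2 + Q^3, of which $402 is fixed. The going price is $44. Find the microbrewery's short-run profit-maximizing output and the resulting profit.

Profit = -$240 at Q = 9

AVC = 89 - 16Q + Q^2; min AVC = $25 at Q = 8. Since P = $44 ≥ min AVC, the firm produces.
With MC = 89 - 32Q + 3Q^2, P = MC on the upward-sloping part at Q* = 9.
TR = 44·9 = 396. TC = 402 + 234 = 636. Profit = 396 − 636 = -$240.
Shutting down would mean losing the fixed cost of $402, so operating at a loss of $240 is better by $162.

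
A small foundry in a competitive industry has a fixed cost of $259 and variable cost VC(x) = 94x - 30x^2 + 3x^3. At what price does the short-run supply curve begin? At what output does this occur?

Short-run supply begins at min AVC. From VC = 94x - 30x^2 + 3x^3, AVC = 94 - 30x + 3x^2.
At the minimum of AVC, MC = AVC. MC = 94 - 60x + 9x^2; setting MC = AVC gives 6x^2 - 30x = 0, so x = 5. min AVC = 19.
So the shutdown price is $19.

$19 per unit, at x = 5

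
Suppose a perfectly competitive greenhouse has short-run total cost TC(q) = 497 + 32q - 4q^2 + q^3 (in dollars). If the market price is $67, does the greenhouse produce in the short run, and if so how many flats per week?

Produce at q = 5

From TC, MC = TC'(q) = 32 - 8q + 3q^2 and AVC = VC/q = 32 - 4q + q^2.
AVC hits its minimum where MC = AVC, at q = 2, giving min AVC = 32 - 4·2 + 2^2 = $28.
P = $67 exceeds min AVC = $28, so the firm stays open.
Solving P = MC: -35 - 8q + 3q^2 = 0 ⇒ q = -7/3 or 5. On the upward-sloping branch, q* = 5.
Check: AVC at q = 5 is $37 ≤ P, so revenue covers variable cost.
Profit = P·q − TC = 67·5 − 682 = -$347, a loss, but smaller than the $497 fixed cost the firm would lose by shutting down.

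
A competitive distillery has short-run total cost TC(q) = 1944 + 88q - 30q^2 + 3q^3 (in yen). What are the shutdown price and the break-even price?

Shutdown price = ¥13; break-even price = ¥277

Shutdown price = min AVC. AVC = 88 - 30q + 3q^2, with vertex at q = 5 and minimum ¥13.
ATC = 1944/q + 88 - 30q + 3q^2. Setting dATC/dq = −1944/q^2 − 30 + 6q = 0 gives q = 9 (since 6·9^3 − 30·9^2 = 1944).
min ATC = 1944/9 + 88 − 30·9 + 3·9^2 = ¥277. That is the break-even price.
For ¥13 ≤ P < ¥277 the firm produces at a loss; below ¥13 it shuts down.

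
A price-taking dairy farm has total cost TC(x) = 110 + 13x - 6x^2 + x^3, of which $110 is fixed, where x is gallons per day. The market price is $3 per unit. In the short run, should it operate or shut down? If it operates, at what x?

Shut down

Variable cost is VC = 13x - 6x^2 + x^3, so AVC = VC/x = 13 - 6x + x^2 and MC = dTC/dx = 13 - 12x + 3x^2.
AVC hits its minimum where MC = AVC, at x = 3, giving min AVC = 13 - 6·3 + 3^2 = $4.
Since P = $3 < min AVC = $4, price fails to cover variable cost at any output.
Best response: produce nothing and absorb the $110 fixed cost.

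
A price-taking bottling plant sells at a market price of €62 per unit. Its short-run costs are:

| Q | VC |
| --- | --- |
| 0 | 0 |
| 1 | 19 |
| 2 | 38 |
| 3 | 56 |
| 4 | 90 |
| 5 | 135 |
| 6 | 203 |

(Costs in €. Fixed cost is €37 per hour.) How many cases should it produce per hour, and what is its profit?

Q = 5; profit = €138

Tabulate TR − TC: Q=0: -37; Q=1: 6; Q=2: 49; Q=3: 93; Q=4: 121; Q=5: 138; Q=6: 132.
Profit is maximized at Q = 5. AVC there is 135/5 = €27 ≤ P, so producing beats shutting down (which would give -€37).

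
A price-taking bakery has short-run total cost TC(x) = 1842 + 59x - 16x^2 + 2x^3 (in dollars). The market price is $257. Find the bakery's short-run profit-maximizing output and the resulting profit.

Profit = -$222 at x = 9

AVC = 59 - 16x + 2x^2; min AVC = $27 at x = 4. Since P = $257 ≥ min AVC, the firm produces.
With MC = 59 - 32x + 6x^2, P = MC on the upward-sloping part at x* = 9.
TR = 257·9 = 2313. TC = 1842 + 693 = 2535. Profit = 2313 − 2535 = -$222.
By producing, the firm covers all variable cost plus $1620 of fixed cost; shutting down would lose the full $1842.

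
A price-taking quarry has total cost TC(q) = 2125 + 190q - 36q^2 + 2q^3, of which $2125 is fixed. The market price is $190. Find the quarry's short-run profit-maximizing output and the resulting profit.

AVC = 190 - 36q + 2q^2 has its minimum $28 at q = 9; price $190 clears that bar, so the firm operates.
MC = 190 - 72q + 6q^2. Setting P = MC and taking the root on the rising branch gives q* = 12.
TR = 190·12 = 2280. TC = 2125 + 552 = 2677. Profit = 2280 − 2677 = -$397.
That loss of $397 beats the $2125 the firm would lose by shutting down; producing recovers $1728 of fixed cost.

Profit = -$397 at q = 12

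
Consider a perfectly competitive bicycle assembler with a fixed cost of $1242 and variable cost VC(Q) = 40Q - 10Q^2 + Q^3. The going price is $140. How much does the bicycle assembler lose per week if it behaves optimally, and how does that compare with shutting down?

AVC = 40 - 10Q + Q^2 has its minimum $15 at Q = 5; price $140 clears that bar, so the firm operates.
MC = 40 - 20Q + 3Q^2. Setting P = MC and taking the root on the rising branch gives Q* = 10.
TR = 140·10 = 1400. TC = 1242 + 400 = 1642. Profit = 1400 − 1642 = -$242.
That loss of $242 beats the $1242 the firm would lose by shutting down; producing recovers $1000 of fixed cost.

Profit = -$242 at Q = 10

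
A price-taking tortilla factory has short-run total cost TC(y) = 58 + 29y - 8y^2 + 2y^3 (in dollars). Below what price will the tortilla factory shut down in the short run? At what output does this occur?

$21 per unit, at y = 2

Short-run supply begins at min AVC. From VC = 29y - 8y^2 + 2y^3, AVC = 29 - 8y + 2y^2.
dAVC/dy = -8 + 4y = 0 gives y = 2. min AVC = 29 - 8·2 + 2·2^2 = 21.
For P < $21 the firm produces nothing.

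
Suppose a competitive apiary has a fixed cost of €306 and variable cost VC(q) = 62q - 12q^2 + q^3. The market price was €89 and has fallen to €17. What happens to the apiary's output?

AVC = 62 - 12q + q^2, minimized at q = 6 where min AVC = €26. MC = 62 - 24q + 3q^2.
At P = €89 ≥ min AVC, set P = MC on the rising branch: q = 9.
At P = €17 < min AVC = €26, price no longer covers variable cost at any output, so the firm shuts down: q = 0.

Output falls from 9 to 0 (the firm shuts down)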